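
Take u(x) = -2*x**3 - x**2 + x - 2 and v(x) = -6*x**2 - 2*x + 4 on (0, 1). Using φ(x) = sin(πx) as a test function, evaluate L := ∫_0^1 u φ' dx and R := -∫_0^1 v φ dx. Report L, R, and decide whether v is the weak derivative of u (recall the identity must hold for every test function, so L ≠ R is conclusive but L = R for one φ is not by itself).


LHS = -24/π^3 + 6/π, RHS = -24/π^3. No, v is not the weak derivative of u.

u(x) = -2*x**3 - x**2 + x - 2, classical derivative u'(x) = -6*x**2 - 2*x + 1.
φ(x) = sin(πx), so φ'(x) = π*cos(π*x).
Note φ(0) = φ(1) = 0, so the boundary term u·φ vanishes.
LHS = ∫_0^1 u(x) φ'(x) dx = ∫_0^1 (-2*π*x^3*cos(π*x) - π*x^2*cos(π*x) + π*x*cos(π*x) - 2*π*cos(π*x)) dx. Term by term:
  ∫_0^1 -2*π*cos(π*x) dx = 0;  ∫_0^1 π*x*cos(π*x) dx = -2/π;  ∫_0^1 -π*x^2*cos(π*x) dx = 2/π;
  ∫_0^1 -2*π*x^3*cos(π*x) dx = -24/π^3 + 6/π.
Sum: 0 − 2/π + 2/π + -24/π^3 + 6/π = -24/π^3 + 6/π.
So LHS = -24/π^3 + 6/π.
∫_0^1 v(x) φ(x) dx = ∫_0^1 (-6*x^2*sin(π*x) - 2*x*sin(π*x) + 4*sin(π*x)) dx. Term by term:
  ∫_0^1 4*sin(π*x) dx = 8/π;  ∫_0^1 -6*x^2*sin(π*x) dx = -6/π + 24/π^3;  ∫_0^1 -2*x*sin(π*x) dx = -2/π.
Sum: 8/π + -6/π + 24/π^3 − 2/π = 24/π^3.
So RHS = -∫_0^1 v(x) φ(x) dx = -24/π^3.
LHS − RHS = 6/π ≠ 0, so the identity fails.
(For a valid weak derivative the identity must hold for EVERY test function, in particular this one. The failure shows v is NOT the weak derivative of u.)
Correct weak derivative would be u'(x) = -6*x**2 - 2*x + 1.


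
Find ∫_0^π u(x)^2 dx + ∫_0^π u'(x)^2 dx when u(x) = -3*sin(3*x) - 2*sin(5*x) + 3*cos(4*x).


||u||_{H^1(0,π)}^2 = 748/21 + 347*π/2

u'(x) = -12*sin(4*x) - 9*cos(3*x) - 10*cos(5*x).
Expand u² and (u')² and integrate term by term on (0, π), using: for integers n ≥ 1, ∫_0^π sin²(nx) dx = ∫_0^π cos²(nx) dx = π/2; for n ≠ n', ∫_0^π sin(nx)sin(n'x) dx = ∫_0^π cos(nx)cos(n'x) dx = 0; and by product-to-sum, ∫_0^π sin(nx)cos(n'x) dx = ½∫_0^π [sin((n+n')x) + sin((n−n')x)] dx, which is 0 when n+n' is even and 2n/(n²−n'²) when n+n' is odd (it need not vanish on (0, π)).
  u² squared terms: (-3)²·∫sin(3x)² dx = 9·π/2 = 9*π/2;  (-2)²·∫sin(5x)² dx = 4·π/2 = 2*π;  (3)²·∫cos(4x)² dx = 9·π/2 = 9*π/2.
  u² cross terms: 2·(-3)·(-2)·∫sin(3x)·sin(5x) dx = 12·(0) = 0;  2·(-3)·(3)·∫sin(3x)·cos(4x) dx = -18·(-6/7) = 108/7;  2·(-2)·(3)·∫sin(5x)·cos(4x) dx = -12·(10/9) = -40/3.
  So ∫_0^π u² dx = 9*π/2 + 2*π + 9*π/2 + 0 + 108/7 − 40/3 = 44/21 + 11*π.
  (u')² squared terms: (-12)²·∫sin(4x)² dx = 144·π/2 = 72*π;  (-10)²·∫cos(5x)² dx = 100·π/2 = 50*π;  (-9)²·∫cos(3x)² dx = 81·π/2 = 81*π/2.
  (u')² cross terms: 2·(-12)·(-10)·∫sin(4x)·cos(5x) dx = 240·(-8/9) = -640/3;  2·(-12)·(-9)·∫sin(4x)·cos(3x) dx = 216·(8/7) = 1728/7;  2·(-10)·(-9)·∫cos(5x)·cos(3x) dx = 180·(0) = 0.
  So ∫_0^π (u')² dx = 72*π + 50*π + 81*π/2 − 640/3 + 1728/7 + 0 = 704/21 + 325*π/2.
||u||_{H^1}^2 = (44/21 + 11*π) + (704/21 + 325*π/2) = 748/21 + 347*π/2.


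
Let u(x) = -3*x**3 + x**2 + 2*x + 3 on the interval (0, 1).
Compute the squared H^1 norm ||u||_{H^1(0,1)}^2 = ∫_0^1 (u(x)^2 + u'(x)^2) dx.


||u||_{H^1}^2 = 733/42

The H^1 norm (squared) on an interval (0, L) is
  ||u||_{H^1}^2 = ∫_0^L u(x)^2 dx + ∫_0^L u'(x)^2 dx.
Compute u'(x) = -9*x**2 + 2*x + 2.
Then u(x)^2 = 9*x**6 - 6*x**5 - 11*x**4 - 14*x**3 + 10*x**2 + 12*x + 9 and u'(x)^2 = 81*x**4 - 36*x**3 - 32*x**2 + 8*x + 4.
Integrate each monomial from 0 to 1 using ∫_0^1 c·x^n dx = c·1^(n+1)/(n+1):
  ∫_0^1 u(x)^2 dx = ∫_0^1 (9*x^6 - 6*x^5 - 11*x^4 - 14*x^3 + 10*x^2 + 12*x + 9) dx. Term by term:
    ∫_0^1 9*x^6 dx = 9/7;  ∫_0^1 -6*x^5 dx = -1;  ∫_0^1 -11*x^4 dx = -11/5;
    ∫_0^1 -14*x^3 dx = -7/2;  ∫_0^1 10*x^2 dx = 10/3;  ∫_0^1 12*x dx = 6;
    ∫_0^1 9 dx = 9.
  Sum: 9/7 − 1 − 11/5 − 7/2 + 10/3 + 6 + 9 = 2713/210.
  ∫_0^1 u'(x)^2 dx = ∫_0^1 (81*x^4 - 36*x^3 - 32*x^2 + 8*x + 4) dx. Term by term:
    ∫_0^1 81*x^4 dx = 81/5;  ∫_0^1 -36*x^3 dx = -9;  ∫_0^1 -32*x^2 dx = -32/3;
    ∫_0^1 8*x dx = 4;  ∫_0^1 4 dx = 4.
  Sum: 81/5 − 9 − 32/3 + 4 + 4 = 68/15.
Adding: ||u||_{H^1}^2 = 2713/210 + 68/15 = 733/42.


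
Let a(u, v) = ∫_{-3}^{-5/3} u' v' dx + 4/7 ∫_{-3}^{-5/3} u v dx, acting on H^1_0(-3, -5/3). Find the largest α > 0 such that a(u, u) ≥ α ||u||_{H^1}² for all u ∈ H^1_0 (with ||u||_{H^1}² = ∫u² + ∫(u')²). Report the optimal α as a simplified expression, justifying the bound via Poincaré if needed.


α = (64 + 63*π^2)/(7*(16 + 9*π^2))

Coercivity of a(·,·) on H^1_0(-3, -5/3) means a(u, u) ≥ α ||u||_{H^1}² for every u ∈ H^1_0.
The interval has length L = 4/3, and Poincaré/coercivity depend only on L. Here a(u, u) = ∫(u')² + (4/7)·∫u².
Here 0 < c = 4/7 < 1. The condition a(u,u) ≥ α||u||_{H^1}² reads (1−α)∫(u')² ≥ (α−c)∫u². Any admissible α is ≤ 1 (rapidly oscillating u have ∫u²/∫(u')² → 0), and α = 1 would force 0 ≥ (1−c)∫u², impossible since c < 1; so 1−α > 0. By the sharp Poincaré inequality on H^1_0 of an interval of length L, ∫(u')² ≥ (π/L)²∫u² with equality for the first sine mode sin(π(x−x₀)/L) (x₀ the left endpoint), so the inequality holds for all u iff (1−α)(π/L)² ≥ α − c, i.e. α ≤ ((π/L)² + c)/((π/L)² + 1) = (1 + c(L/π)²)/(1 + (L/π)²). With (π/L)² = 9*π^2/16 and c = 4/7, the largest admissible constant is α = ((π/L)² + c)/((π/L)² + 1).
Simplifying, α = (64 + 63*π^2)/(7*(16 + 9*π^2)).


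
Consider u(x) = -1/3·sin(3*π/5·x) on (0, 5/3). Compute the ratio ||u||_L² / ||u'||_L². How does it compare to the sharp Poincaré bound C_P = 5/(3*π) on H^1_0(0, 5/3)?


||u||_L² / ||u'||_L² = 5/(3*π) = C_P.

u(x) = -1/3·sin(3*π/5·x), so u'(x) = -π*cos(3*π*x/5)/5.
Writing u(x) = A·sin(kπx/L) with A = -1/3 and k = 1, use ∫_0^L sin²(kπx/L) dx = L/2 and ∫_0^L cos²(kπx/L) dx = L/2.
u² = 1/9·sin²(3*π/5·x) and (u')² = π^2/25·cos²(3*π/5·x), and each of sin², cos² integrates to L/2 = 5/6 over (0, 5/3).
∫_0^5/3 u² dx = 5/54, so ||u||_L² = sqrt(30)/18.
∫_0^5/3 (u')² dx = π^2/30, so ||u'||_L² = sqrt(30)*π/30.
Ratio ||u||_L² / ||u'||_L² = 5/(3*π).
Sharp Poincaré constant on H^1_0(0, 5/3) is C_P = L/π = 5/(3*π), achieved by sin(3*π/5·x).
This is the k = 1 eigenfunction (up to amplitude), so the ratio equals the sharp Poincaré constant exactly.


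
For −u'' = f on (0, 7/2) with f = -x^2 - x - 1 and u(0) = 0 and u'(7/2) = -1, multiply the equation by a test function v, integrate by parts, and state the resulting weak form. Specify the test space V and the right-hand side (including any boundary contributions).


V = {v ∈ H^1(0, 7/2) : v(0) = 0} (test functions vanish at x = 0 where u is specified); weak form: ∫_0^7/2 u'v' dx = ∫_0^7/2 (-x^2 - x - 1) v dx − v(7/2) for all v ∈ V.

Multiply both sides by a test function v and integrate from 0 to 7/2:
  ∫_0^7/2 −u''(x) v(x) dx = ∫_0^7/2 f(x) v(x) dx.
Integrate the LHS by parts once:
  ∫_0^7/2 −u'' v dx = −[u'(x) v(x)]_0^7/2 + ∫_0^7/2 u'(x) v'(x) dx.
Thus ∫_0^7/2 u'(x) v'(x) dx = ∫_0^7/2 f(x) v(x) dx + [u'(x) v(x)]_0^7/2.
Choose V so that boundary terms are either known or forced to vanish.
Mixed BC: u(0) = 0 (Dirichlet) and u'(7/2) = -1 (Neumann). Define V = {v ∈ H^1(0, 7/2) : v(0) = 0}. Then [u' v]_0^7/2 = u'(7/2)·v(7/2) − u'(0)·0 = − v(7/2).
Weak formulation: find u (satisfying any essential BC) such that ∫_0^7/2 u'(x) v'(x) dx = ∫_0^7/2 f v dx − v(7/2) for all v ∈ V (Dirichlet at 0 absorbed into V; Neumann datum at x = 7/2 contributes the boundary term).
Substituting f(x) = -x^2 - x - 1, the right-hand side is ∫_0^7/2 (-x^2 - x - 1) v dx − v(7/2).


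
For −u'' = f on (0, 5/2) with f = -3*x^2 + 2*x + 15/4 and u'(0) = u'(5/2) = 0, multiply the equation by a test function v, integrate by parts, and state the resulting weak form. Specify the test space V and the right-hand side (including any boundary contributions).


V = H^1(0, 5/2) (no boundary constraint on v; u is determined up to an additive constant); weak form: ∫_0^5/2 u'v' dx = ∫_0^5/2 (-3*x^2 + 2*x + 15/4) v dx for all v ∈ V.

Multiply both sides by a test function v and integrate from 0 to 5/2:
  ∫_0^5/2 −u''(x) v(x) dx = ∫_0^5/2 f(x) v(x) dx.
Integrate the LHS by parts once:
  ∫_0^5/2 −u'' v dx = −[u'(x) v(x)]_0^5/2 + ∫_0^5/2 u'(x) v'(x) dx.
Thus ∫_0^5/2 u'(x) v'(x) dx = ∫_0^5/2 f(x) v(x) dx + [u'(x) v(x)]_0^5/2.
Choose V so that boundary terms are either known or forced to vanish.
u has homogeneous Neumann: u'(0) = u'(5/2) = 0. So [u' v]_0^5/2 = 0·v(5/2) − 0·v(0) = 0 for any v; take V = H^1(0, 5/2).
Weak formulation: find u (satisfying any essential BC) such that ∫_0^5/2 u'(x) v'(x) dx = ∫_0^5/2 f v dx for all v ∈ V (homogeneous Neumann, so boundary terms vanish).
Substituting f(x) = -3*x^2 + 2*x + 15/4, the right-hand side is ∫_0^5/2 (-3*x^2 + 2*x + 15/4) v dx.
Compatibility check (pure Neumann): taking v ≡ 1 ∈ V gives 0 = ∫_0^5/2 f dx + (0) − (0), i.e. ∫_0^5/2 f dx must equal u'(0) − u'(5/2) = 0. Indeed ∫_0^5/2 (-3*x^2 + 2*x + 15/4) dx = 0, so the data are compatible. The solution is then unique only up to an additive constant (fix it e.g. by requiring ∫_0^5/2 u dx = 0).


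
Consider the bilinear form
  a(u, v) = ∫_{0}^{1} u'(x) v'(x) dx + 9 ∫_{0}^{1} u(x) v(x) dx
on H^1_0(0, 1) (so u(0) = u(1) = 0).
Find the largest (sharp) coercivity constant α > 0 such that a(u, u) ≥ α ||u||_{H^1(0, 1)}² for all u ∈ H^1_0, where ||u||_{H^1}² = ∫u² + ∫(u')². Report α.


α = 1

Coercivity of a(·,·) on H^1_0(0, 1) means a(u, u) ≥ α ||u||_{H^1}² for every u ∈ H^1_0.
The interval has length L = 1, and Poincaré/coercivity depend only on L. Here a(u, u) = ∫(u')² + (9)·∫u².
Here c = 9 ≥ 1, so a(u,u) = ∫(u')² + c∫u² ≥ ∫(u')² + ∫u² = ||u||_{H^1}², i.e. α = 1 works. No larger α is possible: a(u,u) ≥ α||u||_{H^1}² means (1−α)∫(u')² ≥ (α−c)∫u², and for the modes u_n = sin(nπ(x−x₀)/L) (x₀ the left endpoint) one has ∫u_n²/∫(u_n')² = (L/(nπ))² → 0, so a(u_n,u_n)/||u_n||_{H^1}² → 1. Hence the optimal constant is α = 1.
Therefore α = 1.


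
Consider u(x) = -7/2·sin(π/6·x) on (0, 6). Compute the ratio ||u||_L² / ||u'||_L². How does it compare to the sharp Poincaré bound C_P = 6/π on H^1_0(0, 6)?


||u||_L² / ||u'||_L² = 6/π = C_P.

u(x) = -7/2·sin(π/6·x), so u'(x) = -7*π*cos(π*x/6)/12.
Writing u(x) = A·sin(kπx/L) with A = -7/2 and k = 1, use ∫_0^L sin²(kπx/L) dx = L/2 and ∫_0^L cos²(kπx/L) dx = L/2.
u² = 49/4·sin²(π/6·x) and (u')² = 49*π^2/144·cos²(π/6·x), and each of sin², cos² integrates to L/2 = 3 over (0, 6).
∫_0^6 u² dx = 147/4, so ||u||_L² = 7*sqrt(3)/2.
∫_0^6 (u')² dx = 49*π^2/48, so ||u'||_L² = 7*sqrt(3)*π/12.
Ratio ||u||_L² / ||u'||_L² = 6/π.
Sharp Poincaré constant on H^1_0(0, 6) is C_P = L/π = 6/π, achieved by sin(π/6·x).
This is the k = 1 eigenfunction (up to amplitude), so the ratio equals the sharp Poincaré constant exactly.


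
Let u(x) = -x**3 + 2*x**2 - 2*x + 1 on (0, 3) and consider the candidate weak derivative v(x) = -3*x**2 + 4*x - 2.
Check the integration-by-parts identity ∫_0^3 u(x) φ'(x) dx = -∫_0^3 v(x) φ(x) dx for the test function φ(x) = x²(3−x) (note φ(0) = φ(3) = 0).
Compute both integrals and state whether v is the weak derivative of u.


LHS = 189/5, RHS = 189/5. Yes, v = u' weakly.

u(x) = -x**3 + 2*x**2 - 2*x + 1, classical derivative u'(x) = -3*x**2 + 4*x - 2.
φ(x) = x²(3−x), so φ'(x) = 3*x*(2 - x).
Note φ(0) = φ(3) = 0, so the boundary term u·φ vanishes.
LHS = ∫_0^3 u(x) φ'(x) dx = ∫_0^3 (3*x^5 - 12*x^4 + 18*x^3 - 15*x^2 + 6*x) dx. Term by term:
  ∫_0^3 3*x^5 dx = 729/2;  ∫_0^3 -12*x^4 dx = -2916/5;  ∫_0^3 18*x^3 dx = 729/2;
  ∫_0^3 -15*x^2 dx = -135;  ∫_0^3 6*x dx = 27.
Sum: 729/2 − 2916/5 + 729/2 − 135 + 27 = 189/5.
So LHS = 189/5.
∫_0^3 v(x) φ(x) dx = ∫_0^3 (3*x^5 - 13*x^4 + 14*x^3 - 6*x^2) dx. Term by term:
  ∫_0^3 3*x^5 dx = 729/2;  ∫_0^3 -13*x^4 dx = -3159/5;  ∫_0^3 14*x^3 dx = 567/2;
  ∫_0^3 -6*x^2 dx = -54.
Sum: 729/2 − 3159/5 + 567/2 − 54 = -189/5.
So RHS = -∫_0^3 v(x) φ(x) dx = 189/5.
LHS = RHS, so the identity holds for this test φ.
Moreover u is smooth here and v(x) = u'(x) = -3*x**2 + 4*x - 2 pointwise, so the identity holds for every test function. Hence v is the weak derivative of u.


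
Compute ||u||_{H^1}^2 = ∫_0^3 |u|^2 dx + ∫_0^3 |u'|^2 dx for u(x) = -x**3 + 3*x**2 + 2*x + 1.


||u||_{H^1}^2 = 12903/70

The H^1 norm (squared) on an interval (0, L) is
  ||u||_{H^1}^2 = ∫_0^L u(x)^2 dx + ∫_0^L u'(x)^2 dx.
Compute u'(x) = -3*x**2 + 6*x + 2.
Then u(x)^2 = x**6 - 6*x**5 + 5*x**4 + 10*x**3 + 10*x**2 + 4*x + 1 and u'(x)^2 = 9*x**4 - 36*x**3 + 24*x**2 + 24*x + 4.
Integrate each monomial from 0 to 3 using ∫_0^3 c·x^n dx = c·3^(n+1)/(n+1):
  ∫_0^3 u(x)^2 dx = ∫_0^3 (x^6 - 6*x^5 + 5*x^4 + 10*x^3 + 10*x^2 + 4*x + 1) dx. Term by term:
    ∫_0^3 x^6 dx = 2187/7;  ∫_0^3 -6*x^5 dx = -729;  ∫_0^3 5*x^4 dx = 243;
    ∫_0^3 10*x^3 dx = 405/2;  ∫_0^3 10*x^2 dx = 90;  ∫_0^3 4*x dx = 18;
    ∫_0^3 1 dx = 3.
  Sum: 2187/7 − 729 + 243 + 405/2 + 90 + 18 + 3 = 1959/14.
  ∫_0^3 u'(x)^2 dx = ∫_0^3 (9*x^4 - 36*x^3 + 24*x^2 + 24*x + 4) dx. Term by term:
    ∫_0^3 9*x^4 dx = 2187/5;  ∫_0^3 -36*x^3 dx = -729;  ∫_0^3 24*x^2 dx = 216;
    ∫_0^3 24*x dx = 108;  ∫_0^3 4 dx = 12.
  Sum: 2187/5 − 729 + 216 + 108 + 12 = 222/5.
Adding: ||u||_{H^1}^2 = 1959/14 + 222/5 = 12903/70.


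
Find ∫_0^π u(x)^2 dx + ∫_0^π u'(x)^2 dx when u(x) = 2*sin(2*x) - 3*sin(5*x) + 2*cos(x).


||u||_{H^1(0,π)}^2 = 64/3 + 131*π

u'(x) = -2*sin(x) + 4*cos(2*x) - 15*cos(5*x).
Expand u² and (u')² and integrate term by term on (0, π), using: for integers n ≥ 1, ∫_0^π sin²(nx) dx = ∫_0^π cos²(nx) dx = π/2; for n ≠ n', ∫_0^π sin(nx)sin(n'x) dx = ∫_0^π cos(nx)cos(n'x) dx = 0; and by product-to-sum, ∫_0^π sin(nx)cos(n'x) dx = ½∫_0^π [sin((n+n')x) + sin((n−n')x)] dx, which is 0 when n+n' is even and 2n/(n²−n'²) when n+n' is odd (it need not vanish on (0, π)).
  u² squared terms: (-3)²·∫sin(5x)² dx = 9·π/2 = 9*π/2;  (2)²·∫cos(x)² dx = 4·π/2 = 2*π;  (2)²·∫sin(2x)² dx = 4·π/2 = 2*π.
  u² cross terms: 2·(-3)·(2)·∫sin(5x)·cos(x) dx = -12·(0) = 0;  2·(-3)·(2)·∫sin(5x)·sin(2x) dx = -12·(0) = 0;  2·(2)·(2)·∫cos(x)·sin(2x) dx = 8·(4/3) = 32/3.
  So ∫_0^π u² dx = 9*π/2 + 2*π + 2*π + 0 + 0 + 32/3 = 32/3 + 17*π/2.
  (u')² squared terms: (-15)²·∫cos(5x)² dx = 225·π/2 = 225*π/2;  (-2)²·∫sin(x)² dx = 4·π/2 = 2*π;  (4)²·∫cos(2x)² dx = 16·π/2 = 8*π.
  (u')² cross terms: 2·(-15)·(-2)·∫cos(5x)·sin(x) dx = 60·(0) = 0;  2·(-15)·(4)·∫cos(5x)·cos(2x) dx = -120·(0) = 0;  2·(-2)·(4)·∫sin(x)·cos(2x) dx = -16·(-2/3) = 32/3.
  So ∫_0^π (u')² dx = 225*π/2 + 2*π + 8*π + 0 + 0 + 32/3 = 32/3 + 245*π/2.
||u||_{H^1}^2 = (32/3 + 17*π/2) + (32/3 + 245*π/2) = 64/3 + 131*π.


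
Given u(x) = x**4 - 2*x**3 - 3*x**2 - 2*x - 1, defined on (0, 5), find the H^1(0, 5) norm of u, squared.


||u||_{H^1}^2 = 1623625/18

The H^1 norm (squared) on an interval (0, L) is
  ||u||_{H^1}^2 = ∫_0^L u(x)^2 dx + ∫_0^L u'(x)^2 dx.
Compute u'(x) = 4*x**3 - 6*x**2 - 6*x - 2.
Then u(x)^2 = x**8 - 4*x**7 - 2*x**6 + 8*x**5 + 15*x**4 + 16*x**3 + 10*x**2 + 4*x + 1 and u'(x)^2 = 16*x**6 - 48*x**5 - 12*x**4 + 56*x**3 + 60*x**2 + 24*x + 4.
Integrate each monomial from 0 to 5 using ∫_0^5 c·x^n dx = c·5^(n+1)/(n+1):
  ∫_0^5 u(x)^2 dx = ∫_0^5 (x^8 - 4*x^7 - 2*x^6 + 8*x^5 + 15*x^4 + 16*x^3 + 10*x^2 + 4*x + 1) dx. Term by term:
    ∫_0^5 x^8 dx = 1953125/9;  ∫_0^5 -4*x^7 dx = -390625/2;  ∫_0^5 -2*x^6 dx = -156250/7;
    ∫_0^5 8*x^5 dx = 62500/3;  ∫_0^5 15*x^4 dx = 9375;  ∫_0^5 16*x^3 dx = 2500;
    ∫_0^5 10*x^2 dx = 1250/3;  ∫_0^5 4*x dx = 50;  ∫_0^5 1 dx = 5.
  Sum: 1953125/9 − 390625/2 − 156250/7 + 62500/3 + 9375 + 2500 + 1250/3 + 50 + 5 = 4102555/126.
  ∫_0^5 u'(x)^2 dx = ∫_0^5 (16*x^6 - 48*x^5 - 12*x^4 + 56*x^3 + 60*x^2 + 24*x + 4) dx. Term by term:
    ∫_0^5 16*x^6 dx = 1250000/7;  ∫_0^5 -48*x^5 dx = -125000;  ∫_0^5 -12*x^4 dx = -7500;
    ∫_0^5 56*x^3 dx = 8750;  ∫_0^5 60*x^2 dx = 2500;  ∫_0^5 24*x dx = 300;
    ∫_0^5 4 dx = 20.
  Sum: 1250000/7 − 125000 − 7500 + 8750 + 2500 + 300 + 20 = 403490/7.
Adding: ||u||_{H^1}^2 = 4102555/126 + 403490/7 = 1623625/18.


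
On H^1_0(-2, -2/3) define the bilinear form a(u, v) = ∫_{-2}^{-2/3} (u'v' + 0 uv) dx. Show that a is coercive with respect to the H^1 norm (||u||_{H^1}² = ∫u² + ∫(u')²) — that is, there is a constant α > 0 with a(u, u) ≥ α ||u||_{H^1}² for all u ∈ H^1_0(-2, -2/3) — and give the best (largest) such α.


α = 9*π^2/(16 + 9*π^2)

Coercivity of a(·,·) on H^1_0(-2, -2/3) means a(u, u) ≥ α ||u||_{H^1}² for every u ∈ H^1_0.
The interval has length L = 4/3, and Poincaré/coercivity depend only on L. Here a(u, u) = ∫(u')² + (0)·∫u².
Here c = 0, so a(u,u) = ∫(u')² alone. The condition a(u,u) ≥ α||u||_{H^1}² reads (1−α)∫(u')² ≥ (α−c)∫u². Any admissible α is ≤ 1 (rapidly oscillating u have ∫u²/∫(u')² → 0), and α = 1 would force 0 ≥ (1−c)∫u², impossible since c < 1; so 1−α > 0. By the sharp Poincaré inequality on H^1_0 of an interval of length L, ∫(u')² ≥ (π/L)²∫u² with equality for the first sine mode sin(π(x−x₀)/L) (x₀ the left endpoint), so the inequality holds for all u iff (1−α)(π/L)² ≥ α − c, i.e. α ≤ ((π/L)² + c)/((π/L)² + 1) = (1 + c(L/π)²)/(1 + (L/π)²). (Direct route, valid since c ≤ 0: Poincaré gives c∫u² ≥ c(L/π)²∫(u')², so a(u,u) ≥ (1 + c(L/π)²)∫(u')², while ||u||_{H^1}² ≤ (1 + (L/π)²)∫(u')²; dividing yields the same α.) With (π/L)² = 9*π^2/16 and c = 0, the largest admissible constant is α = ((π/L)² + c)/((π/L)² + 1).
Simplifying, α = 9*π^2/(16 + 9*π^2).


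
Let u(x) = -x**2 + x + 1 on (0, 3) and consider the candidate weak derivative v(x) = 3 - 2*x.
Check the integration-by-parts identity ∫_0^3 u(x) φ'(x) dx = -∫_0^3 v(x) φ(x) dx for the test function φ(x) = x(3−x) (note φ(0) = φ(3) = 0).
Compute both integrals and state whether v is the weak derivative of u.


LHS = 9, RHS = 0. No, v is not the weak derivative of u.

u(x) = -x**2 + x + 1, classical derivative u'(x) = 1 - 2*x.
φ(x) = x(3−x), so φ'(x) = 3 - 2*x.
Note φ(0) = φ(3) = 0, so the boundary term u·φ vanishes.
LHS = ∫_0^3 u(x) φ'(x) dx = ∫_0^3 (2*x^3 - 5*x^2 + x + 3) dx. Term by term:
  ∫_0^3 2*x^3 dx = 81/2;  ∫_0^3 -5*x^2 dx = -45;  ∫_0^3 x dx = 9/2;
  ∫_0^3 3 dx = 9.
Sum: 81/2 − 45 + 9/2 + 9 = 9.
So LHS = 9.
∫_0^3 v(x) φ(x) dx = ∫_0^3 (2*x^3 - 9*x^2 + 9*x) dx. Term by term:
  ∫_0^3 2*x^3 dx = 81/2;  ∫_0^3 -9*x^2 dx = -81;  ∫_0^3 9*x dx = 81/2.
Sum: 81/2 − 81 + 81/2 = 0.
So RHS = -∫_0^3 v(x) φ(x) dx = 0.
LHS − RHS = 9 ≠ 0, so the identity fails.
(For a valid weak derivative the identity must hold for EVERY test function, in particular this one. The failure shows v is NOT the weak derivative of u.)
Correct weak derivative would be u'(x) = 1 - 2*x.


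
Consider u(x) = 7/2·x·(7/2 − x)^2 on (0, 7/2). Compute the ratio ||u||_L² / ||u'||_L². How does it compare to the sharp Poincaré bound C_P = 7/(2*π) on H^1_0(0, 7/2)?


||u||_L² / ||u'||_L² = sqrt(14)/4 < C_P = 7/(2*π).

u(x) = 7/2·x·(7/2 − x)^2, so u'(x) = 21*x^2/2 - 49*x + 343/8.
u(x) = 7/2·x·(7/2 − x)^2 vanishes at x = 0 and x = 7/2, so u ∈ H^1_0(0, 7/2). Differentiate via the product rule and integrate the resulting polynomials term by term.
  ∫_0^7/2 u² dx = ∫_0^7/2 (49*x^6/4 - 343*x^5/2 + 7203*x^4/8 - 16807*x^3/8 + 117649*x^2/64) dx. Term by term:
    ∫_0^7/2 49*x^6/4 dx = 5764801/512;  ∫_0^7/2 -343*x^5/2 dx = -40353607/768;  ∫_0^7/2 7203*x^4/8 dx = 121060821/1280;
    ∫_0^7/2 -16807*x^3/8 dx = -40353607/512;  ∫_0^7/2 117649*x^2/64 dx = 40353607/1536.
  Sum: 5764801/512 − 40353607/768 + 121060821/1280 − 40353607/512 + 40353607/1536 = 5764801/7680.
  ∫_0^7/2 (u')² dx = ∫_0^7/2 (441*x^4/4 - 1029*x^3 + 26411*x^2/8 - 16807*x/4 + 117649/64) dx. Term by term:
    ∫_0^7/2 441*x^4/4 dx = 7411887/640;  ∫_0^7/2 -1029*x^3 dx = -2470629/64;  ∫_0^7/2 26411*x^2/8 dx = 9058973/192;
    ∫_0^7/2 -16807*x/4 dx = -823543/32;  ∫_0^7/2 117649/64 dx = 823543/128.
  Sum: 7411887/640 − 2470629/64 + 9058973/192 − 823543/32 + 823543/128 = 823543/960.
∫_0^7/2 u² dx = 5764801/7680, so ||u||_L² = 2401*sqrt(30)/480.
∫_0^7/2 (u')² dx = 823543/960, so ||u'||_L² = 343*sqrt(105)/120.
Ratio ||u||_L² / ||u'||_L² = sqrt(14)/4.
Sharp Poincaré constant on H^1_0(0, 7/2) is C_P = L/π = 7/(2*π), achieved by sin(2*π/7·x).
A polynomial bump cannot attain the sharp Poincaré constant (only the first sine eigenfunction does), so the ratio is strictly less than C_P, consistent with ||u||_L² ≤ C_P ||u'||_L².


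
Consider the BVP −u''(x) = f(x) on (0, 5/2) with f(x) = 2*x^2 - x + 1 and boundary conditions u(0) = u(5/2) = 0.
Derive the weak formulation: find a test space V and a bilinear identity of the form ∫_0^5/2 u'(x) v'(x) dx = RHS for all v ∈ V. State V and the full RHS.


V = H^1_0(0, 5/2) (so v(0) = v(5/2) = 0); weak form: ∫_0^5/2 u'v' dx = ∫_0^5/2 (2*x^2 - x + 1) v dx for all v ∈ V.

Multiply both sides by a test function v and integrate from 0 to 5/2:
  ∫_0^5/2 −u''(x) v(x) dx = ∫_0^5/2 f(x) v(x) dx.
Integrate the LHS by parts once:
  ∫_0^5/2 −u'' v dx = −[u'(x) v(x)]_0^5/2 + ∫_0^5/2 u'(x) v'(x) dx.
Thus ∫_0^5/2 u'(x) v'(x) dx = ∫_0^5/2 f(x) v(x) dx + [u'(x) v(x)]_0^5/2.
Choose V so that boundary terms are either known or forced to vanish.
u is Dirichlet: u(0) = u(5/2) = 0. Let V = H^1_0(0, 5/2); then v(0) = v(5/2) = 0, and [u' v]_0^5/2 = 0.
Weak formulation: find u (satisfying any essential BC) such that ∫_0^5/2 u'(x) v'(x) dx = ∫_0^5/2 f v dx for all v ∈ V.
Substituting f(x) = 2*x^2 - x + 1, the right-hand side is ∫_0^5/2 (2*x^2 - x + 1) v dx.


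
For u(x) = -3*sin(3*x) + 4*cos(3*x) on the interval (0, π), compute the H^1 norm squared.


||u||_{H^1(0,π)}^2 = 125*π

u'(x) = -12*sin(3*x) - 9*cos(3*x).
Expand u² and (u')² and integrate term by term on (0, π), using: for integers n ≥ 1, ∫_0^π sin²(nx) dx = ∫_0^π cos²(nx) dx = π/2; for n ≠ n', ∫_0^π sin(nx)sin(n'x) dx = ∫_0^π cos(nx)cos(n'x) dx = 0; and by product-to-sum, ∫_0^π sin(nx)cos(n'x) dx = ½∫_0^π [sin((n+n')x) + sin((n−n')x)] dx, which is 0 when n+n' is even and 2n/(n²−n'²) when n+n' is odd (it need not vanish on (0, π)).
  u² squared terms: (-3)²·∫sin(3x)² dx = 9·π/2 = 9*π/2;  (4)²·∫cos(3x)² dx = 16·π/2 = 8*π.
  u² cross terms: 2·(-3)·(4)·∫sin(3x)·cos(3x) dx = -24·(0) = 0.
  So ∫_0^π u² dx = 9*π/2 + 8*π + 0 = 25*π/2.
  (u')² squared terms: (-12)²·∫sin(3x)² dx = 144·π/2 = 72*π;  (-9)²·∫cos(3x)² dx = 81·π/2 = 81*π/2.
  (u')² cross terms: 2·(-12)·(-9)·∫sin(3x)·cos(3x) dx = 216·(0) = 0.
  So ∫_0^π (u')² dx = 72*π + 81*π/2 + 0 = 225*π/2.
||u||_{H^1}^2 = (25*π/2) + (225*π/2) = 125*π.


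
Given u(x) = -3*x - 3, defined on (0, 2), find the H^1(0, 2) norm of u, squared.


||u||_{H^1}^2 = 96

The H^1 norm (squared) on an interval (0, L) is
  ||u||_{H^1}^2 = ∫_0^L u(x)^2 dx + ∫_0^L u'(x)^2 dx.
Compute u'(x) = -3.
Then u(x)^2 = 9*x**2 + 18*x + 9 and u'(x)^2 = 9.
Integrate each monomial from 0 to 2 using ∫_0^2 c·x^n dx = c·2^(n+1)/(n+1):
  ∫_0^2 u(x)^2 dx = ∫_0^2 (9*x^2 + 18*x + 9) dx. Term by term:
    ∫_0^2 9*x^2 dx = 24;  ∫_0^2 18*x dx = 36;  ∫_0^2 9 dx = 18.
  Sum: 24 + 36 + 18 = 78.
  ∫_0^2 u'(x)^2 dx = ∫_0^2 (9) dx. Term by term:
    ∫_0^2 9 dx = 18.
Adding: ||u||_{H^1}^2 = 78 + 18 = 96.


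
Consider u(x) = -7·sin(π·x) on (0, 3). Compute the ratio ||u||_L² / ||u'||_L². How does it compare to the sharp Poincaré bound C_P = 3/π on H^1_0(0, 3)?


||u||_L² / ||u'||_L² = 1/π < C_P = 3/π.

u(x) = -7·sin(π·x), so u'(x) = -7*π*cos(π*x).
Writing u(x) = A·sin(kπx/L) with A = -7 and k = 3, use ∫_0^L sin²(kπx/L) dx = L/2 and ∫_0^L cos²(kπx/L) dx = L/2.
u² = 49·sin²(π·x) and (u')² = 49*π^2·cos²(π·x), and each of sin², cos² integrates to L/2 = 3/2 over (0, 3).
∫_0^3 u² dx = 147/2, so ||u||_L² = 7*sqrt(6)/2.
∫_0^3 (u')² dx = 147*π^2/2, so ||u'||_L² = 7*sqrt(6)*π/2.
Ratio ||u||_L² / ||u'||_L² = 1/π.
Sharp Poincaré constant on H^1_0(0, 3) is C_P = L/π = 3/π, achieved by sin(π/3·x).
This is the k = 3 harmonic; the ratio L/(kπ) is strictly less than C_P = L/π, consistent with the sharp inequality ||u||_L² ≤ C_P ||u'||_L².


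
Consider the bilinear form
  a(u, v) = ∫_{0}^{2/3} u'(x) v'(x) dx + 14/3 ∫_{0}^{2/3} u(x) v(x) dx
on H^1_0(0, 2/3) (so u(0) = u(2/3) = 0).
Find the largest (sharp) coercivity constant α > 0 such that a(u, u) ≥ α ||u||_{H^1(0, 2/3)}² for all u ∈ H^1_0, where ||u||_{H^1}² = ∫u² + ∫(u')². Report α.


α = 1

Coercivity of a(·,·) on H^1_0(0, 2/3) means a(u, u) ≥ α ||u||_{H^1}² for every u ∈ H^1_0.
The interval has length L = 2/3, and Poincaré/coercivity depend only on L. Here a(u, u) = ∫(u')² + (14/3)·∫u².
Here c = 14/3 ≥ 1, so a(u,u) = ∫(u')² + c∫u² ≥ ∫(u')² + ∫u² = ||u||_{H^1}², i.e. α = 1 works. No larger α is possible: a(u,u) ≥ α||u||_{H^1}² means (1−α)∫(u')² ≥ (α−c)∫u², and for the modes u_n = sin(nπ(x−x₀)/L) (x₀ the left endpoint) one has ∫u_n²/∫(u_n')² = (L/(nπ))² → 0, so a(u_n,u_n)/||u_n||_{H^1}² → 1. Hence the optimal constant is α = 1.
Therefore α = 1.


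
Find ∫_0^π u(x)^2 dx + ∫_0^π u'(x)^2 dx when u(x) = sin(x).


||u||_{H^1(0,π)}^2 = π

u'(x) = cos(x).
Expand u² and (u')² and integrate term by term on (0, π), using: for integers n ≥ 1, ∫_0^π sin²(nx) dx = ∫_0^π cos²(nx) dx = π/2; for n ≠ n', ∫_0^π sin(nx)sin(n'x) dx = ∫_0^π cos(nx)cos(n'x) dx = 0; and by product-to-sum, ∫_0^π sin(nx)cos(n'x) dx = ½∫_0^π [sin((n+n')x) + sin((n−n')x)] dx, which is 0 when n+n' is even and 2n/(n²−n'²) when n+n' is odd (it need not vanish on (0, π)).
  u² squared terms: (1)²·∫sin(x)² dx = 1·π/2 = π/2.
  So ∫_0^π u² dx = π/2.
  (u')² squared terms: (1)²·∫cos(x)² dx = 1·π/2 = π/2.
  So ∫_0^π (u')² dx = π/2.
||u||_{H^1}^2 = (π/2) + (π/2) = π.


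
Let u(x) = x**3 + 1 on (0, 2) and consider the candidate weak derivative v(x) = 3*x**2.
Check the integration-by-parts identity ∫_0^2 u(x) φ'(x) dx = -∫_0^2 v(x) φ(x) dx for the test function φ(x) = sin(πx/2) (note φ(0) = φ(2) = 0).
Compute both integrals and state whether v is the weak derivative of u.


LHS = -24/π + 96/π^3, RHS = -24/π + 96/π^3. Yes, v = u' weakly.

u(x) = x**3 + 1, classical derivative u'(x) = 3*x**2.
φ(x) = sin(πx/2), so φ'(x) = π*cos(π*x/2)/2.
Note φ(0) = φ(2) = 0, so the boundary term u·φ vanishes.
LHS = ∫_0^2 u(x) φ'(x) dx = ∫_0^2 (π*x^3*cos(π*x/2)/2 + π*cos(π*x/2)/2) dx. Term by term:
  ∫_0^2 π*cos(π*x/2)/2 dx = 0;  ∫_0^2 π*x^3*cos(π*x/2)/2 dx = -24/π + 96/π^3.
Sum: 0 + -24/π + 96/π^3 = -24/π + 96/π^3.
So LHS = -24/π + 96/π^3.
∫_0^2 v(x) φ(x) dx = ∫_0^2 (3*x^2*sin(π*x/2)) dx. Term by term:
  ∫_0^2 3*x^2*sin(π*x/2) dx = -96/π^3 + 24/π.
So RHS = -∫_0^2 v(x) φ(x) dx = -24/π + 96/π^3.
LHS = RHS, so the identity holds for this test φ.
Moreover u is smooth here and v(x) = u'(x) = 3*x**2 pointwise, so the identity holds for every test function. Hence v is the weak derivative of u.


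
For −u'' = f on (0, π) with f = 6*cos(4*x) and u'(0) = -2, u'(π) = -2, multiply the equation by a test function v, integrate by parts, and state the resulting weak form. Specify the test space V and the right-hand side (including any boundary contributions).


V = H^1(0, π) (v unrestricted at boundary; u is determined up to an additive constant); weak form: ∫_0^π u'v' dx = ∫_0^π (6*cos(4*x)) v dx − 2·v(π) + 2·v(0) for all v ∈ V.

Multiply both sides by a test function v and integrate from 0 to π:
  ∫_0^π −u''(x) v(x) dx = ∫_0^π f(x) v(x) dx.
Integrate the LHS by parts once:
  ∫_0^π −u'' v dx = −[u'(x) v(x)]_0^π + ∫_0^π u'(x) v'(x) dx.
Thus ∫_0^π u'(x) v'(x) dx = ∫_0^π f(x) v(x) dx + [u'(x) v(x)]_0^π.
Choose V so that boundary terms are either known or forced to vanish.
u has inhomogeneous Neumann u'(0) = -2, u'(π) = -2. [u' v]_0^π = (-2)·v(π) − (-2)·v(0) = − 2·v(π) + 2·v(0). Take V = H^1(0, π); boundary term becomes part of RHS.
Weak formulation: find u (satisfying any essential BC) such that ∫_0^π u'(x) v'(x) dx = ∫_0^π f v dx − 2·v(π) + 2·v(0) for all v ∈ V (Neumann data are natural BCs: they enter the RHS as boundary terms).
Substituting f(x) = 6*cos(4*x), the right-hand side is ∫_0^π (6*cos(4*x)) v dx − 2·v(π) + 2·v(0).
Compatibility check (pure Neumann): taking v ≡ 1 ∈ V gives 0 = ∫_0^π f dx + (-2) − (-2), i.e. ∫_0^π f dx must equal u'(0) − u'(π) = 0. Indeed ∫_0^π (6*cos(4*x)) dx = 0, so the data are compatible. The solution is then unique only up to an additive constant (fix it e.g. by requiring ∫_0^π u dx = 0).


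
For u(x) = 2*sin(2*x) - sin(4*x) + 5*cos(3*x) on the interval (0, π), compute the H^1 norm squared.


||u||_{H^1(0,π)}^2 = -1920/7 + 287*π/2

u'(x) = -15*sin(3*x) + 4*cos(2*x) - 4*cos(4*x).
Expand u² and (u')² and integrate term by term on (0, π), using: for integers n ≥ 1, ∫_0^π sin²(nx) dx = ∫_0^π cos²(nx) dx = π/2; for n ≠ n', ∫_0^π sin(nx)sin(n'x) dx = ∫_0^π cos(nx)cos(n'x) dx = 0; and by product-to-sum, ∫_0^π sin(nx)cos(n'x) dx = ½∫_0^π [sin((n+n')x) + sin((n−n')x)] dx, which is 0 when n+n' is even and 2n/(n²−n'²) when n+n' is odd (it need not vanish on (0, π)).
  u² squared terms: (-1)²·∫sin(4x)² dx = 1·π/2 = π/2;  (2)²·∫sin(2x)² dx = 4·π/2 = 2*π;  (5)²·∫cos(3x)² dx = 25·π/2 = 25*π/2.
  u² cross terms: 2·(-1)·(2)·∫sin(4x)·sin(2x) dx = -4·(0) = 0;  2·(-1)·(5)·∫sin(4x)·cos(3x) dx = -10·(8/7) = -80/7;  2·(2)·(5)·∫sin(2x)·cos(3x) dx = 20·(-4/5) = -16.
  So ∫_0^π u² dx = π/2 + 2*π + 25*π/2 + 0 − 80/7 − 16 = -192/7 + 15*π.
  (u')² squared terms: (-15)²·∫sin(3x)² dx = 225·π/2 = 225*π/2;  (-4)²·∫cos(4x)² dx = 16·π/2 = 8*π;  (4)²·∫cos(2x)² dx = 16·π/2 = 8*π.
  (u')² cross terms: 2·(-15)·(-4)·∫sin(3x)·cos(4x) dx = 120·(-6/7) = -720/7;  2·(-15)·(4)·∫sin(3x)·cos(2x) dx = -120·(6/5) = -144;  2·(-4)·(4)·∫cos(4x)·cos(2x) dx = -32·(0) = 0.
  So ∫_0^π (u')² dx = 225*π/2 + 8*π + 8*π − 720/7 − 144 + 0 = -1728/7 + 257*π/2.
||u||_{H^1}^2 = (-192/7 + 15*π) + (-1728/7 + 257*π/2) = -1920/7 + 287*π/2.


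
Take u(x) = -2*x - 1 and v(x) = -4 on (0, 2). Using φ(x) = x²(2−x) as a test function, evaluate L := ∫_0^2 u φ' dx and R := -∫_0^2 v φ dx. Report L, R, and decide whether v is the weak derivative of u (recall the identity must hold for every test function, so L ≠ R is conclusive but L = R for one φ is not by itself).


LHS = 8/3, RHS = 16/3. No, v is not the weak derivative of u.

u(x) = -2*x - 1, classical derivative u'(x) = -2.
φ(x) = x²(2−x), so φ'(x) = x*(4 - 3*x).
Note φ(0) = φ(2) = 0, so the boundary term u·φ vanishes.
LHS = ∫_0^2 u(x) φ'(x) dx = ∫_0^2 (6*x^3 - 5*x^2 - 4*x) dx. Term by term:
  ∫_0^2 6*x^3 dx = 24;  ∫_0^2 -5*x^2 dx = -40/3;  ∫_0^2 -4*x dx = -8.
Sum: 24 − 40/3 − 8 = 8/3.
So LHS = 8/3.
∫_0^2 v(x) φ(x) dx = ∫_0^2 (4*x^3 - 8*x^2) dx. Term by term:
  ∫_0^2 4*x^3 dx = 16;  ∫_0^2 -8*x^2 dx = -64/3.
Sum: 16 − 64/3 = -16/3.
So RHS = -∫_0^2 v(x) φ(x) dx = 16/3.
LHS − RHS = -8/3 ≠ 0, so the identity fails.
(For a valid weak derivative the identity must hold for EVERY test function, in particular this one. The failure shows v is NOT the weak derivative of u.)
Correct weak derivative would be u'(x) = -2.


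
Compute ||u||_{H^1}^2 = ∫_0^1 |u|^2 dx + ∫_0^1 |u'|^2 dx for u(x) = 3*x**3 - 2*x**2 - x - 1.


||u||_{H^1}^2 = 321/70

The H^1 norm (squared) on an interval (0, L) is
  ||u||_{H^1}^2 = ∫_0^L u(x)^2 dx + ∫_0^L u'(x)^2 dx.
Compute u'(x) = 9*x**2 - 4*x - 1.
Then u(x)^2 = 9*x**6 - 12*x**5 - 2*x**4 - 2*x**3 + 5*x**2 + 2*x + 1 and u'(x)^2 = 81*x**4 - 72*x**3 - 2*x**2 + 8*x + 1.
Integrate each monomial from 0 to 1 using ∫_0^1 c·x^n dx = c·1^(n+1)/(n+1):
  ∫_0^1 u(x)^2 dx = ∫_0^1 (9*x^6 - 12*x^5 - 2*x^4 - 2*x^3 + 5*x^2 + 2*x + 1) dx. Term by term:
    ∫_0^1 9*x^6 dx = 9/7;  ∫_0^1 -12*x^5 dx = -2;  ∫_0^1 -2*x^4 dx = -2/5;
    ∫_0^1 -2*x^3 dx = -1/2;  ∫_0^1 5*x^2 dx = 5/3;  ∫_0^1 2*x dx = 1;
    ∫_0^1 1 dx = 1.
  Sum: 9/7 − 2 − 2/5 − 1/2 + 5/3 + 1 + 1 = 431/210.
  ∫_0^1 u'(x)^2 dx = ∫_0^1 (81*x^4 - 72*x^3 - 2*x^2 + 8*x + 1) dx. Term by term:
    ∫_0^1 81*x^4 dx = 81/5;  ∫_0^1 -72*x^3 dx = -18;  ∫_0^1 -2*x^2 dx = -2/3;
    ∫_0^1 8*x dx = 4;  ∫_0^1 1 dx = 1.
  Sum: 81/5 − 18 − 2/3 + 4 + 1 = 38/15.
Adding: ||u||_{H^1}^2 = 431/210 + 38/15 = 321/70.


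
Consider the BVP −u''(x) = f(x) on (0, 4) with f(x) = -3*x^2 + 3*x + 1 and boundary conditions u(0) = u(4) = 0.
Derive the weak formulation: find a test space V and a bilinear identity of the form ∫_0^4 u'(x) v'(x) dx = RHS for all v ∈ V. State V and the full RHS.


V = H^1_0(0, 4) (so v(0) = v(4) = 0); weak form: ∫_0^4 u'v' dx = ∫_0^4 (-3*x^2 + 3*x + 1) v dx for all v ∈ V.

Multiply both sides by a test function v and integrate from 0 to 4:
  ∫_0^4 −u''(x) v(x) dx = ∫_0^4 f(x) v(x) dx.
Integrate the LHS by parts once:
  ∫_0^4 −u'' v dx = −[u'(x) v(x)]_0^4 + ∫_0^4 u'(x) v'(x) dx.
Thus ∫_0^4 u'(x) v'(x) dx = ∫_0^4 f(x) v(x) dx + [u'(x) v(x)]_0^4.
Choose V so that boundary terms are either known or forced to vanish.
u is Dirichlet: u(0) = u(4) = 0. Let V = H^1_0(0, 4); then v(0) = v(4) = 0, and [u' v]_0^4 = 0.
Weak formulation: find u (satisfying any essential BC) such that ∫_0^4 u'(x) v'(x) dx = ∫_0^4 f v dx for all v ∈ V.
Substituting f(x) = -3*x^2 + 3*x + 1, the right-hand side is ∫_0^4 (-3*x^2 + 3*x + 1) v dx.


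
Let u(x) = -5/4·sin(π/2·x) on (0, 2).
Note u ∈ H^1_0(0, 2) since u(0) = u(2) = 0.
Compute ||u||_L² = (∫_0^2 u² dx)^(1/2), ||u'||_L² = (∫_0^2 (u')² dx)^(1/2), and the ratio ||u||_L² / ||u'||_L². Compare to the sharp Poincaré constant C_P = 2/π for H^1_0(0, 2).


||u||_L² / ||u'||_L² = 2/π = C_P.

u(x) = -5/4·sin(π/2·x), so u'(x) = -5*π*cos(π*x/2)/8.
Writing u(x) = A·sin(kπx/L) with A = -5/4 and k = 1, use ∫_0^L sin²(kπx/L) dx = L/2 and ∫_0^L cos²(kπx/L) dx = L/2.
u² = 25/16·sin²(π/2·x) and (u')² = 25*π^2/64·cos²(π/2·x), and each of sin², cos² integrates to L/2 = 1 over (0, 2).
∫_0^2 u² dx = 25/16, so ||u||_L² = 5/4.
∫_0^2 (u')² dx = 25*π^2/64, so ||u'||_L² = 5*π/8.
Ratio ||u||_L² / ||u'||_L² = 2/π.
Sharp Poincaré constant on H^1_0(0, 2) is C_P = L/π = 2/π, achieved by sin(π/2·x).
This is the k = 1 eigenfunction (up to amplitude), so the ratio equals the sharp Poincaré constant exactly.


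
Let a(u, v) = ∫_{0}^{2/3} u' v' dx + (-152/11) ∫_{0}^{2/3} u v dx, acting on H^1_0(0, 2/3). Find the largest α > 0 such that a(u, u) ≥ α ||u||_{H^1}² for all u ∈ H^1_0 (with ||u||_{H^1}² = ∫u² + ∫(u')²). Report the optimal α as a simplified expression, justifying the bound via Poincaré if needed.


α = (-608 + 99*π^2)/(11*(4 + 9*π^2))

Coercivity of a(·,·) on H^1_0(0, 2/3) means a(u, u) ≥ α ||u||_{H^1}² for every u ∈ H^1_0.
The interval has length L = 2/3, and Poincaré/coercivity depend only on L. Here a(u, u) = ∫(u')² + (-152/11)·∫u².
Here c = -152/11 < 0 with |c| < (π/L)² = 9*π^2/4, so coercivity still holds. The condition a(u,u) ≥ α||u||_{H^1}² reads (1−α)∫(u')² ≥ (α−c)∫u². Any admissible α is ≤ 1 (rapidly oscillating u have ∫u²/∫(u')² → 0), and α = 1 would force 0 ≥ (1−c)∫u², impossible since c < 1; so 1−α > 0. By the sharp Poincaré inequality on H^1_0 of an interval of length L, ∫(u')² ≥ (π/L)²∫u² with equality for the first sine mode sin(π(x−x₀)/L) (x₀ the left endpoint), so the inequality holds for all u iff (1−α)(π/L)² ≥ α − c, i.e. α ≤ ((π/L)² + c)/((π/L)² + 1) = (1 + c(L/π)²)/(1 + (L/π)²). (Direct route, valid since c ≤ 0: Poincaré gives c∫u² ≥ c(L/π)²∫(u')², so a(u,u) ≥ (1 + c(L/π)²)∫(u')², while ||u||_{H^1}² ≤ (1 + (L/π)²)∫(u')²; dividing yields the same α.) With (π/L)² = 9*π^2/4 and c = -152/11, the largest admissible constant is α = ((π/L)² + c)/((π/L)² + 1).
Simplifying, α = (-608 + 99*π^2)/(11*(4 + 9*π^2)).


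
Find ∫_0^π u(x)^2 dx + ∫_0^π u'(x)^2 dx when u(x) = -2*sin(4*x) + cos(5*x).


||u||_{H^1(0,π)}^2 = 832/9 + 47*π

u'(x) = -5*sin(5*x) - 8*cos(4*x).
Expand u² and (u')² and integrate term by term on (0, π), using: for integers n ≥ 1, ∫_0^π sin²(nx) dx = ∫_0^π cos²(nx) dx = π/2; for n ≠ n', ∫_0^π sin(nx)sin(n'x) dx = ∫_0^π cos(nx)cos(n'x) dx = 0; and by product-to-sum, ∫_0^π sin(nx)cos(n'x) dx = ½∫_0^π [sin((n+n')x) + sin((n−n')x)] dx, which is 0 when n+n' is even and 2n/(n²−n'²) when n+n' is odd (it need not vanish on (0, π)).
  u² squared terms: (-2)²·∫sin(4x)² dx = 4·π/2 = 2*π;  (1)²·∫cos(5x)² dx = 1·π/2 = π/2.
  u² cross terms: 2·(-2)·(1)·∫sin(4x)·cos(5x) dx = -4·(-8/9) = 32/9.
  So ∫_0^π u² dx = 2*π + π/2 + 32/9 = 32/9 + 5*π/2.
  (u')² squared terms: (-8)²·∫cos(4x)² dx = 64·π/2 = 32*π;  (-5)²·∫sin(5x)² dx = 25·π/2 = 25*π/2.
  (u')² cross terms: 2·(-8)·(-5)·∫cos(4x)·sin(5x) dx = 80·(10/9) = 800/9.
  So ∫_0^π (u')² dx = 32*π + 25*π/2 + 800/9 = 800/9 + 89*π/2.
||u||_{H^1}^2 = (32/9 + 5*π/2) + (800/9 + 89*π/2) = 832/9 + 47*π.


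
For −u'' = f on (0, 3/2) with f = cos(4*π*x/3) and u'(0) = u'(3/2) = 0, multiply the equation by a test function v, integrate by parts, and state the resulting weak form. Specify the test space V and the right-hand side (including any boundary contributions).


V = H^1(0, 3/2) (no boundary constraint on v; u is determined up to an additive constant); weak form: ∫_0^3/2 u'v' dx = ∫_0^3/2 (cos(4*π*x/3)) v dx for all v ∈ V.

Multiply both sides by a test function v and integrate from 0 to 3/2:
  ∫_0^3/2 −u''(x) v(x) dx = ∫_0^3/2 f(x) v(x) dx.
Integrate the LHS by parts once:
  ∫_0^3/2 −u'' v dx = −[u'(x) v(x)]_0^3/2 + ∫_0^3/2 u'(x) v'(x) dx.
Thus ∫_0^3/2 u'(x) v'(x) dx = ∫_0^3/2 f(x) v(x) dx + [u'(x) v(x)]_0^3/2.
Choose V so that boundary terms are either known or forced to vanish.
u has homogeneous Neumann: u'(0) = u'(3/2) = 0. So [u' v]_0^3/2 = 0·v(3/2) − 0·v(0) = 0 for any v; take V = H^1(0, 3/2).
Weak formulation: find u (satisfying any essential BC) such that ∫_0^3/2 u'(x) v'(x) dx = ∫_0^3/2 f v dx for all v ∈ V (homogeneous Neumann, so boundary terms vanish).
Substituting f(x) = cos(4*π*x/3), the right-hand side is ∫_0^3/2 (cos(4*π*x/3)) v dx.
Compatibility check (pure Neumann): taking v ≡ 1 ∈ V gives 0 = ∫_0^3/2 f dx + (0) − (0), i.e. ∫_0^3/2 f dx must equal u'(0) − u'(3/2) = 0. Indeed ∫_0^3/2 (cos(4*π*x/3)) dx = 0, so the data are compatible. The solution is then unique only up to an additive constant (fix it e.g. by requiring ∫_0^3/2 u dx = 0).


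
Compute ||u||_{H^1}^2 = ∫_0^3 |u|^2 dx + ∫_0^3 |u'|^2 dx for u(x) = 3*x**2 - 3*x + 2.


||u||_{H^1}^2 = 4089/10

The H^1 norm (squared) on an interval (0, L) is
  ||u||_{H^1}^2 = ∫_0^L u(x)^2 dx + ∫_0^L u'(x)^2 dx.
Compute u'(x) = 6*x - 3.
Then u(x)^2 = 9*x**4 - 18*x**3 + 21*x**2 - 12*x + 4 and u'(x)^2 = 36*x**2 - 36*x + 9.
Integrate each monomial from 0 to 3 using ∫_0^3 c·x^n dx = c·3^(n+1)/(n+1):
  ∫_0^3 u(x)^2 dx = ∫_0^3 (9*x^4 - 18*x^3 + 21*x^2 - 12*x + 4) dx. Term by term:
    ∫_0^3 9*x^4 dx = 2187/5;  ∫_0^3 -18*x^3 dx = -729/2;  ∫_0^3 21*x^2 dx = 189;
    ∫_0^3 -12*x dx = -54;  ∫_0^3 4 dx = 12.
  Sum: 2187/5 − 729/2 + 189 − 54 + 12 = 2199/10.
  ∫_0^3 u'(x)^2 dx = ∫_0^3 (36*x^2 - 36*x + 9) dx. Term by term:
    ∫_0^3 36*x^2 dx = 324;  ∫_0^3 -36*x dx = -162;  ∫_0^3 9 dx = 27.
  Sum: 324 − 162 + 27 = 189.
Adding: ||u||_{H^1}^2 = 2199/10 + 189 = 4089/10.
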